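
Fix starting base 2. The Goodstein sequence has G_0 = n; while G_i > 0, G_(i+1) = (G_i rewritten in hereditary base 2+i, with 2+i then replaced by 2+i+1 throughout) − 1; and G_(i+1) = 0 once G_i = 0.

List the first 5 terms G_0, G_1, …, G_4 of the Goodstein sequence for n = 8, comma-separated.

8, 80, 553, 6310, 93395

G_0 = 8. HB_2(8) = 2^(2 + 1). Bump = 81. G_1 = 80.
G_1 = 80. HB_3(80) = 2·3^3 + 2·3^2 + 2·3 + 2. Bump = 554. G_2 = 553.
G_2 = 553. HB_4(553) = 2·4^4 + 2·4^2 + 2·4 + 1. Bump = 6311. G_3 = 6310.
G_3 = 6310. HB_5(6310) = 2·5^5 + 2·5^2 + 2·5. Bump = 93396. G_4 = 93395.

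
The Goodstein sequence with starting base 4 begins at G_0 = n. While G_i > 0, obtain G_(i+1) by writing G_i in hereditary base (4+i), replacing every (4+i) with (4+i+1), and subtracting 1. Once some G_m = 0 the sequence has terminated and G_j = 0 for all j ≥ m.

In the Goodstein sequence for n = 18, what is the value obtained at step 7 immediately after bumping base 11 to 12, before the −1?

74

[0] 18 ≡ 4^2 + 2 (base 4). Lift 5: 27. −1: 26.
[1] 26 ≡ 5^2 + 1 (base 5). Lift 6: 37. −1: 36.
[2] 36 ≡ 6^2 (base 6). Lift 7: 49. −1: 48.
[3] 48 ≡ 6·7 + 6 (base 7). Lift 8: 54. −1: 53.
[4] 53 ≡ 6·8 + 5 (base 8). Lift 9: 59. −1: 58.
[5] 58 ≡ 6·9 + 4 (base 9). Lift 10: 64. −1: 63.
[6] 63 ≡ 6·10 + 3 (base 10). Lift 11: 69. −1: 68.
[7] 68 ≡ 6·11 + 2 (base 11). Lift 12: 74. −1: 73.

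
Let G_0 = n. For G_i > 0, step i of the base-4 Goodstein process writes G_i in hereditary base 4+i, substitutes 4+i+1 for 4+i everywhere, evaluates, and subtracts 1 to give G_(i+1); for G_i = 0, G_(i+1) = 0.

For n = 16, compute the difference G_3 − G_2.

3

G_0 = 16. HB_4(16) = 4^2. Bump = 25. G_1 = 24.
G_1 = 24. HB_5(24) = 4·5 + 4. Bump = 28. G_2 = 27.
G_2 = 27. HB_6(27) = 4·6 + 3. Bump = 31. G_3 = 30.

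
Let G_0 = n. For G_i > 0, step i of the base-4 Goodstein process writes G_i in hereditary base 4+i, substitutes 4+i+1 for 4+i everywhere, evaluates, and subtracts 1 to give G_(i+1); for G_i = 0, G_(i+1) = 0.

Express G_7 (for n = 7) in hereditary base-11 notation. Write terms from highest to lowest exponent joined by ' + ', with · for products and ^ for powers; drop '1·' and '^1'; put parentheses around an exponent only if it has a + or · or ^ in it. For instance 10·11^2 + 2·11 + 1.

4

G_0 = 7. HB_4(7) = 4 + 3. Bump = 8. G_1 = 7.
G_1 = 7. HB_5(7) = 5 + 2. Bump = 8. G_2 = 7.
G_2 = 7. HB_6(7) = 6 + 1. Bump = 8. G_3 = 7.
G_3 = 7. HB_7(7) = 7. Bump = 8. G_4 = 7.
G_4 = 7. HB_8(7) = 7. Bump = 7. G_5 = 6.
G_5 = 6. HB_9(6) = 6. Bump = 6. G_6 = 5.
G_6 = 5. HB_10(5) = 5. Bump = 5. G_7 = 4.
G_7 = 4. HB_11(4) = 4. Bump = 4. G_8 = 3.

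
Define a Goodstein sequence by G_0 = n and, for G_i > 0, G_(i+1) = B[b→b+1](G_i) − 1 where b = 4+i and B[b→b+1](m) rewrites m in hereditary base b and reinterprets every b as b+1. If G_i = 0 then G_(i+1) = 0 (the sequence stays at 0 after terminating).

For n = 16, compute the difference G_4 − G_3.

i=0: 16 = 4^2 (b=4); 4→5: 5^2 = 25; 25−1 = 24
i=1: 24 = 4·5 + 4 (b=5); 5→6: 4·6 + 4 = 28; 28−1 = 27
i=2: 27 = 4·6 + 3 (b=6); 6→7: 4·7 + 3 = 31; 31−1 = 30
i=3: 30 = 4·7 + 2 (b=7); 7→8: 4·8 + 2 = 34; 34−1 = 33

3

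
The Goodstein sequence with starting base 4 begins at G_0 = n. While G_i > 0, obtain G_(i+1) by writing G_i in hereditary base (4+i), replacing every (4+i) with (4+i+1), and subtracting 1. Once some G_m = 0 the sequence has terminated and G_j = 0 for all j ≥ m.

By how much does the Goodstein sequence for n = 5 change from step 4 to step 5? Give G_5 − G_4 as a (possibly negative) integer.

i=0: 5 = 4 + 1 (b=4); 4→5: 5 + 1 = 6; 6−1 = 5
i=1: 5 = 5 (b=5); 5→6: 6 = 6; 6−1 = 5
i=2: 5 = 5 (b=6); 6→7: 5 = 5; 5−1 = 4
i=3: 4 = 4 (b=7); 7→8: 4 = 4; 4−1 = 3
i=4: 3 = 3 (b=8); 8→9: 3 = 3; 3−1 = 2

-1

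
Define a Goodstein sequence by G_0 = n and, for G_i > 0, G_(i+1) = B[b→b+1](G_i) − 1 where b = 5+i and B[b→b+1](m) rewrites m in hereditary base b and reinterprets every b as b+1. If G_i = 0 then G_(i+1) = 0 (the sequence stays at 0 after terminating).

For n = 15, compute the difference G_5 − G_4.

15 —HB5→ 3·5 —bump→ 3·6 = 18 —(−1)→ 17
17 —HB6→ 2·6 + 5 —bump→ 2·7 + 5 = 19 —(−1)→ 18
18 —HB7→ 2·7 + 4 —bump→ 2·8 + 4 = 20 —(−1)→ 19
19 —HB8→ 2·8 + 3 —bump→ 2·9 + 3 = 21 —(−1)→ 20
20 —HB9→ 2·9 + 2 —bump→ 2·10 + 2 = 22 —(−1)→ 21

1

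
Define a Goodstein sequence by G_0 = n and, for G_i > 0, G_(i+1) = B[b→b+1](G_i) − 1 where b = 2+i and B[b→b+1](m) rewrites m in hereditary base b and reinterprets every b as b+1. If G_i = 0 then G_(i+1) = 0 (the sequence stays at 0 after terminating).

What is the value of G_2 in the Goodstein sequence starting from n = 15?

1283

step 0: 15 = 2^(2 + 1) + 2^2 + 2 + 1; sub 3 for 2: 3^(3 + 1) + 3^3 + 3 + 1; = 112; G_1 = 112−1 = 111
step 1: 111 = 3^(3 + 1) + 3^3 + 3; sub 4 for 3: 4^(4 + 1) + 4^4 + 4; = 1284; G_2 = 1284−1 = 1283
step 2: 1283 = 4^(4 + 1) + 4^4 + 3; sub 5 for 4: 5^(5 + 1) + 5^5 + 3; = 18753; G_3 = 18753−1 = 18752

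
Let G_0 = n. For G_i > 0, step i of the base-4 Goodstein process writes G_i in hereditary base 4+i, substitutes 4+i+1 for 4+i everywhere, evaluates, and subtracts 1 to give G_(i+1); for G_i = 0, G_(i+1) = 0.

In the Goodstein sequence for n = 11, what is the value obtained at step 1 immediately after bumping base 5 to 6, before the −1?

14

11 —HB4→ 2·4 + 3 —bump→ 2·5 + 3 = 13 —(−1)→ 12
12 —HB5→ 2·5 + 2 —bump→ 2·6 + 2 = 14 —(−1)→ 13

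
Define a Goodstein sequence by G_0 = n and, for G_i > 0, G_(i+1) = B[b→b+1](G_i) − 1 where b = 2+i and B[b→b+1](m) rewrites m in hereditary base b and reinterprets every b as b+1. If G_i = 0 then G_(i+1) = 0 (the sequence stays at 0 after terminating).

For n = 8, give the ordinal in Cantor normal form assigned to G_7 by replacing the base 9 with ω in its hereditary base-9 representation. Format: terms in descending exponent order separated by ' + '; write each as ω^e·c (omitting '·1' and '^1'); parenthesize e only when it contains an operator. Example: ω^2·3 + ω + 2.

i=0: 8 = 2^(2 + 1) (b=2); 2→3: 3^(3 + 1) = 81; 81−1 = 80
i=1: 80 = 2·3^3 + 2·3^2 + 2·3 + 2 (b=3); 3→4: 2·4^4 + 2·4^2 + 2·4 + 2 = 554; 554−1 = 553
i=2: 553 = 2·4^4 + 2·4^2 + 2·4 + 1 (b=4); 4→5: 2·5^5 + 2·5^2 + 2·5 + 1 = 6311; 6311−1 = 6310
i=3: 6310 = 2·5^5 + 2·5^2 + 2·5 (b=5); 5→6: 2·6^6 + 2·6^2 + 2·6 = 93396; 93396−1 = 93395
i=4: 93395 = 2·6^6 + 2·6^2 + 6 + 5 (b=6); 6→7: 2·7^7 + 2·7^2 + 7 + 5 = 1647196; 1647196−1 = 1647195
i=5: 1647195 = 2·7^7 + 2·7^2 + 7 + 4 (b=7); 7→8: 2·8^8 + 2·8^2 + 8 + 4 = 33554572; 33554572−1 = 33554571
i=6: 33554571 = 2·8^8 + 2·8^2 + 8 + 3 (b=8); 8→9: 2·9^9 + 2·9^2 + 9 + 3 = 774841152; 774841152−1 = 774841151

ω^ω·2 + ω^2·2 + ω + 2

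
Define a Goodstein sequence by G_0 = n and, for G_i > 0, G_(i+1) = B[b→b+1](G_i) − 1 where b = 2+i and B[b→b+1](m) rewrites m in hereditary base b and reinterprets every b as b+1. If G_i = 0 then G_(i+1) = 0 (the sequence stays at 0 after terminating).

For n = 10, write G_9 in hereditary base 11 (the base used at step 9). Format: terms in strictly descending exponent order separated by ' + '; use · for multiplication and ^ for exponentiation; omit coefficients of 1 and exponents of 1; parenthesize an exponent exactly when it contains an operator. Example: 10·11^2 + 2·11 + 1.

5·11^11 + 5·11^5 + 5·11^4 + 5·11^3 + 5·11^2 + 5·11

base 2: 10 = 2^(2 + 1) + 2; at 3: 3^(3 + 1) + 3 = 84; next = 83
base 3: 83 = 3^(3 + 1) + 2; at 4: 4^(4 + 1) + 2 = 1026; next = 1025
base 4: 1025 = 4^(4 + 1) + 1; at 5: 5^(5 + 1) + 1 = 15626; next = 15625
base 5: 15625 = 5^(5 + 1); at 6: 6^(6 + 1) = 279936; next = 279935
base 6: 279935 = 5·6^6 + 5·6^5 + 5·6^4 + 5·6^3 + 5·6^2 + 5·6 + 5; at 7: 5·7^7 + 5·7^5 + 5·7^4 + 5·7^3 + 5·7^2 + 5·7 + 5 = 4215755; next = 4215754
base 7: 4215754 = 5·7^7 + 5·7^5 + 5·7^4 + 5·7^3 + 5·7^2 + 5·7 + 4; at 8: 5·8^8 + 5·8^5 + 5·8^4 + 5·8^3 + 5·8^2 + 5·8 + 4 = 84073324; next = 84073323
base 8: 84073323 = 5·8^8 + 5·8^5 + 5·8^4 + 5·8^3 + 5·8^2 + 5·8 + 3; at 9: 5·9^9 + 5·9^5 + 5·9^4 + 5·9^3 + 5·9^2 + 5·9 + 3 = 1937434593; next = 1937434592
base 9: 1937434592 = 5·9^9 + 5·9^5 + 5·9^4 + 5·9^3 + 5·9^2 + 5·9 + 2; at 10: 5·10^10 + 5·10^5 + 5·10^4 + 5·10^3 + 5·10^2 + 5·10 + 2 = 50000555552; next = 50000555551
base 10: 50000555551 = 5·10^10 + 5·10^5 + 5·10^4 + 5·10^3 + 5·10^2 + 5·10 + 1; at 11: 5·11^11 + 5·11^5 + 5·11^4 + 5·11^3 + 5·11^2 + 5·11 + 1 = 1426559238831; next = 1426559238830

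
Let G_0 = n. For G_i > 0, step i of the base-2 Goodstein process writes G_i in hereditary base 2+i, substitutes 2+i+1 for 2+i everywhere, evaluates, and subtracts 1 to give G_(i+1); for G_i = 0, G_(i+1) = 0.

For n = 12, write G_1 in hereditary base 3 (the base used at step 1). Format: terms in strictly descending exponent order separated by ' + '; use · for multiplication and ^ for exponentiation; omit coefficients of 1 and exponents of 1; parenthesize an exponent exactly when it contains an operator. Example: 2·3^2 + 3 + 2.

3^(3 + 1) + 2·3^2 + 2·3 + 2

(0) 12|_2 = 2^(2 + 1) + 2^2 ↦ 3^(3 + 1) + 3^3|_3 = 108 ⇒ 107
(1) 107|_3 = 3^(3 + 1) + 2·3^2 + 2·3 + 2 ↦ 4^(4 + 1) + 2·4^2 + 2·4 + 2|_4 = 1066 ⇒ 1065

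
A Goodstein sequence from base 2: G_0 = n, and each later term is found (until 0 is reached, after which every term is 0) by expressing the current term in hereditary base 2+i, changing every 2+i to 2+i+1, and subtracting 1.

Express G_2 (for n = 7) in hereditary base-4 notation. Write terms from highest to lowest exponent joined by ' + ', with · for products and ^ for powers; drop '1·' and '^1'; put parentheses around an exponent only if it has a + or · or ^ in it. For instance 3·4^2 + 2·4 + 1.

4^4 + 3

G_0 = 7. HB_2(7) = 2^2 + 2 + 1. Bump = 31. G_1 = 30.
G_1 = 30. HB_3(30) = 3^3 + 3. Bump = 260. G_2 = 259.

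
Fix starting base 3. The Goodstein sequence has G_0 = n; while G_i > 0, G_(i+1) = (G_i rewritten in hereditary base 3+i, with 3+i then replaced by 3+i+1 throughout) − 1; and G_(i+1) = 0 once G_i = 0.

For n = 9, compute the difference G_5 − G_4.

base 3: 9 = 3^2; at 4: 4^2 = 16; next = 15
base 4: 15 = 3·4 + 3; at 5: 3·5 + 3 = 18; next = 17
base 5: 17 = 3·5 + 2; at 6: 3·6 + 2 = 20; next = 19
base 6: 19 = 3·6 + 1; at 7: 3·7 + 1 = 22; next = 21
base 7: 21 = 3·7; at 8: 3·8 = 24; next = 23

2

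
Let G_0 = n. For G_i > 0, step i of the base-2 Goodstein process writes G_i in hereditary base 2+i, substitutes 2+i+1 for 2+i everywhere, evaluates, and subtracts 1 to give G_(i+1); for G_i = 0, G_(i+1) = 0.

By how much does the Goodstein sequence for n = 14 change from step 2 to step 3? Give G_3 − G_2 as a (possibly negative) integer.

17469

14 —HB2→ 2^(2 + 1) + 2^2 + 2 —bump→ 3^(3 + 1) + 3^3 + 3 = 111 —(−1)→ 110
110 —HB3→ 3^(3 + 1) + 3^3 + 2 —bump→ 4^(4 + 1) + 4^4 + 2 = 1282 —(−1)→ 1281
1281 —HB4→ 4^(4 + 1) + 4^4 + 1 —bump→ 5^(5 + 1) + 5^5 + 1 = 18751 —(−1)→ 18750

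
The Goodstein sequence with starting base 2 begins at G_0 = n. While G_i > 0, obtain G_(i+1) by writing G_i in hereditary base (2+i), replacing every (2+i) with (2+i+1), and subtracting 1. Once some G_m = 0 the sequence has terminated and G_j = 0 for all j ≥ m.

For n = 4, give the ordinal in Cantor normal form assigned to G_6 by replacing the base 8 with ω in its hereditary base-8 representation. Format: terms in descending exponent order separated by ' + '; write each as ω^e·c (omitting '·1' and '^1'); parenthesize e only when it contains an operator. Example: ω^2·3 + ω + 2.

step 0: 4 = 2^2; sub 3 for 2: 3^3; = 27; G_1 = 27−1 = 26
step 1: 26 = 2·3^2 + 2·3 + 2; sub 4 for 3: 2·4^2 + 2·4 + 2; = 42; G_2 = 42−1 = 41
step 2: 41 = 2·4^2 + 2·4 + 1; sub 5 for 4: 2·5^2 + 2·5 + 1; = 61; G_3 = 61−1 = 60
step 3: 60 = 2·5^2 + 2·5; sub 6 for 5: 2·6^2 + 2·6; = 84; G_4 = 84−1 = 83
step 4: 83 = 2·6^2 + 6 + 5; sub 7 for 6: 2·7^2 + 7 + 5; = 110; G_5 = 110−1 = 109
step 5: 109 = 2·7^2 + 7 + 4; sub 8 for 7: 2·8^2 + 8 + 4; = 140; G_6 = 140−1 = 139
step 6: 139 = 2·8^2 + 8 + 3; sub 9 for 8: 2·9^2 + 9 + 3; = 174; G_7 = 174−1 = 173

ω^2·2 + ω + 3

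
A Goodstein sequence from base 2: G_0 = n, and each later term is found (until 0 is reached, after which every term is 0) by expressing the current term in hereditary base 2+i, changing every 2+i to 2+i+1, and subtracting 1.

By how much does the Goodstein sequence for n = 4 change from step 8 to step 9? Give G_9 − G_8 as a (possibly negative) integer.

42

(0) 4|_2 = 2^2 ↦ 3^3|_3 = 27 ⇒ 26
(1) 26|_3 = 2·3^2 + 2·3 + 2 ↦ 2·4^2 + 2·4 + 2|_4 = 42 ⇒ 41
(2) 41|_4 = 2·4^2 + 2·4 + 1 ↦ 2·5^2 + 2·5 + 1|_5 = 61 ⇒ 60
(3) 60|_5 = 2·5^2 + 2·5 ↦ 2·6^2 + 2·6|_6 = 84 ⇒ 83
(4) 83|_6 = 2·6^2 + 6 + 5 ↦ 2·7^2 + 7 + 5|_7 = 110 ⇒ 109
(5) 109|_7 = 2·7^2 + 7 + 4 ↦ 2·8^2 + 8 + 4|_8 = 140 ⇒ 139
(6) 139|_8 = 2·8^2 + 8 + 3 ↦ 2·9^2 + 9 + 3|_9 = 174 ⇒ 173
(7) 173|_9 = 2·9^2 + 9 + 2 ↦ 2·10^2 + 10 + 2|_10 = 212 ⇒ 211
(8) 211|_10 = 2·10^2 + 10 + 1 ↦ 2·11^2 + 11 + 1|_11 = 254 ⇒ 253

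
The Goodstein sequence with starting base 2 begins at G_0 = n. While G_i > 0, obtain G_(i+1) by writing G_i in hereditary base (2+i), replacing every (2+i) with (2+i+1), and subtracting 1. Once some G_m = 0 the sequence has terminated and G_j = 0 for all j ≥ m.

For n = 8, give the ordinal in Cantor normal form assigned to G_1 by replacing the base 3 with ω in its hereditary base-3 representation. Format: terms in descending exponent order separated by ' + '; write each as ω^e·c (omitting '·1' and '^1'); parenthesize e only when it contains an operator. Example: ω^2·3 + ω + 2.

G_0 = 8. HB_2(8) = 2^(2 + 1). Bump = 81. G_1 = 80.
G_1 = 80. HB_3(80) = 2·3^3 + 2·3^2 + 2·3 + 2. Bump = 554. G_2 = 553.

ω^ω·2 + ω^2·2 + ω·2 + 2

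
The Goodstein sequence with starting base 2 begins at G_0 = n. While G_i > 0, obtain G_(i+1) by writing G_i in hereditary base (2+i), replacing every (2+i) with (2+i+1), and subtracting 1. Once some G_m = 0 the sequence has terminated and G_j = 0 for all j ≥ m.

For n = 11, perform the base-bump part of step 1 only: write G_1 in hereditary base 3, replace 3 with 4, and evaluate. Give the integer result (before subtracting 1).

1028

11 —HB2→ 2^(2 + 1) + 2 + 1 —bump→ 3^(3 + 1) + 3 + 1 = 85 —(−1)→ 84
84 —HB3→ 3^(3 + 1) + 3 —bump→ 4^(4 + 1) + 4 = 1028 —(−1)→ 1027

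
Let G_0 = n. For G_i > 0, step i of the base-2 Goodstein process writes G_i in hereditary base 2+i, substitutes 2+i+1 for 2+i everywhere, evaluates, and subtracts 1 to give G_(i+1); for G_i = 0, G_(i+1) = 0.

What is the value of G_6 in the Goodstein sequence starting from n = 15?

150994943

15 —HB2→ 2^(2 + 1) + 2^2 + 2 + 1 —bump→ 3^(3 + 1) + 3^3 + 3 + 1 = 112 —(−1)→ 111
111 —HB3→ 3^(3 + 1) + 3^3 + 3 —bump→ 4^(4 + 1) + 4^4 + 4 = 1284 —(−1)→ 1283
1283 —HB4→ 4^(4 + 1) + 4^4 + 3 —bump→ 5^(5 + 1) + 5^5 + 3 = 18753 —(−1)→ 18752
18752 —HB5→ 5^(5 + 1) + 5^5 + 2 —bump→ 6^(6 + 1) + 6^6 + 2 = 326594 —(−1)→ 326593
326593 —HB6→ 6^(6 + 1) + 6^6 + 1 —bump→ 7^(7 + 1) + 7^7 + 1 = 6588345 —(−1)→ 6588344
6588344 —HB7→ 7^(7 + 1) + 7^7 —bump→ 8^(8 + 1) + 8^8 = 150994944 —(−1)→ 150994943
150994943 —HB8→ 8^(8 + 1) + 7·8^7 + 7·8^6 + 7·8^5 + 7·8^4 + 7·8^3 + 7·8^2 + 7·8 + 7 —bump→ 9^(9 + 1) + 7·9^7 + 7·9^6 + 7·9^5 + 7·9^4 + 7·9^3 + 7·9^2 + 7·9 + 7 = 3524450281 —(−1)→ 3524450280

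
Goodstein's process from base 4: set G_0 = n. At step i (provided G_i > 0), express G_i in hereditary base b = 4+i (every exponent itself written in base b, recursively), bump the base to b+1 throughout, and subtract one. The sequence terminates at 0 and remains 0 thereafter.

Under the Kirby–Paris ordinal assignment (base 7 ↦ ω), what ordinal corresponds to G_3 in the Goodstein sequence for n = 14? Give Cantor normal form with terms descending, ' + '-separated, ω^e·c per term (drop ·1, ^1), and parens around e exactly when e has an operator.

[0] 14 ≡ 3·4 + 2 (base 4). Lift 5: 17. −1: 16.
[1] 16 ≡ 3·5 + 1 (base 5). Lift 6: 19. −1: 18.
[2] 18 ≡ 3·6 (base 6). Lift 7: 21. −1: 20.

ω·2 + 6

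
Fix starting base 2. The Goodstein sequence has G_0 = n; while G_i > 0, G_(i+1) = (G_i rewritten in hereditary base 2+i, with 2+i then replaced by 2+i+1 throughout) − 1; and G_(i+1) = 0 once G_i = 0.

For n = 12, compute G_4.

G_0=12  [base 2] 2^(2 + 1) + 2^2  →[2↦3]→  3^(3 + 1) + 3^3 = 108  −1 ⇒ G_1=107
G_1=107  [base 3] 3^(3 + 1) + 2·3^2 + 2·3 + 2  →[3↦4]→  4^(4 + 1) + 2·4^2 + 2·4 + 2 = 1066  −1 ⇒ G_2=1065
G_2=1065  [base 4] 4^(4 + 1) + 2·4^2 + 2·4 + 1  →[4↦5]→  5^(5 + 1) + 2·5^2 + 2·5 + 1 = 15686  −1 ⇒ G_3=15685
G_3=15685  [base 5] 5^(5 + 1) + 2·5^2 + 2·5  →[5↦6]→  6^(6 + 1) + 2·6^2 + 2·6 = 280020  −1 ⇒ G_4=280019
G_4=280019  [base 6] 6^(6 + 1) + 2·6^2 + 6 + 5  →[6↦7]→  7^(7 + 1) + 2·7^2 + 7 + 5 = 5764911  −1 ⇒ G_5=5764910

280019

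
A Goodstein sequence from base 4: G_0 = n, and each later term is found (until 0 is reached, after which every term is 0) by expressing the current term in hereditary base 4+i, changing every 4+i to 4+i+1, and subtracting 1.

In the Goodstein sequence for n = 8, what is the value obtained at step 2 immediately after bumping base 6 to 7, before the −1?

10

step 0: 8 = 2·4; sub 5 for 4: 2·5; = 10; G_1 = 10−1 = 9
step 1: 9 = 5 + 4; sub 6 for 5: 6 + 4; = 10; G_2 = 10−1 = 9
step 2: 9 = 6 + 3; sub 7 for 6: 7 + 3; = 10; G_3 = 10−1 = 9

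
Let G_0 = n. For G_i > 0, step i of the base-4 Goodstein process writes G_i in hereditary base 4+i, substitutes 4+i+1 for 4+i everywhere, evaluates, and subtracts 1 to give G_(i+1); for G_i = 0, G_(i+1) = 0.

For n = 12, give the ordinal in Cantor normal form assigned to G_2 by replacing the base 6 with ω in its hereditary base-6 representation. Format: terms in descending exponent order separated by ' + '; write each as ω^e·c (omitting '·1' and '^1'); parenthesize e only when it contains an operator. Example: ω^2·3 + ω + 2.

[0] 12 ≡ 3·4 (base 4). Lift 5: 15. −1: 14.
[1] 14 ≡ 2·5 + 4 (base 5). Lift 6: 16. −1: 15.

ω·2 + 3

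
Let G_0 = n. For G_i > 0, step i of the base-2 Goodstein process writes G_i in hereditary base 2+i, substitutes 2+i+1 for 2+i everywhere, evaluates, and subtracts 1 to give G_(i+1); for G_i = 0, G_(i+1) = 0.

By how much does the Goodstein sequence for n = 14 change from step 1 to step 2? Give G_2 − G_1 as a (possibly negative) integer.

base 2: 14 = 2^(2 + 1) + 2^2 + 2; at 3: 3^(3 + 1) + 3^3 + 3 = 111; next = 110
base 3: 110 = 3^(3 + 1) + 3^3 + 2; at 4: 4^(4 + 1) + 4^4 + 2 = 1282; next = 1281

1171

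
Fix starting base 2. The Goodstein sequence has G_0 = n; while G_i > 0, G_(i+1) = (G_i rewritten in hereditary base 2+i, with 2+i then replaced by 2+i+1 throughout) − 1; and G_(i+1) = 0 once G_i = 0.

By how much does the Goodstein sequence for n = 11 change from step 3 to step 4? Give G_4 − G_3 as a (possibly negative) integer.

step 0: 11 = 2^(2 + 1) + 2 + 1; sub 3 for 2: 3^(3 + 1) + 3 + 1; = 85; G_1 = 85−1 = 84
step 1: 84 = 3^(3 + 1) + 3; sub 4 for 3: 4^(4 + 1) + 4; = 1028; G_2 = 1028−1 = 1027
step 2: 1027 = 4^(4 + 1) + 3; sub 5 for 4: 5^(5 + 1) + 3; = 15628; G_3 = 15628−1 = 15627
step 3: 15627 = 5^(5 + 1) + 2; sub 6 for 5: 6^(6 + 1) + 2; = 279938; G_4 = 279938−1 = 279937

264310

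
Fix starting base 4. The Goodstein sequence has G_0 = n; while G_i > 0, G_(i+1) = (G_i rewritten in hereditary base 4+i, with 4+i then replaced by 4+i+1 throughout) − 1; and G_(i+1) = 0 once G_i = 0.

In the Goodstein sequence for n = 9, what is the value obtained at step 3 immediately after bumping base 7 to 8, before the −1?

[0] 9 ≡ 2·4 + 1 (base 4). Lift 5: 11. −1: 10.
[1] 10 ≡ 2·5 (base 5). Lift 6: 12. −1: 11.
[2] 11 ≡ 6 + 5 (base 6). Lift 7: 12. −1: 11.
[3] 11 ≡ 7 + 4 (base 7). Lift 8: 12. −1: 11.

12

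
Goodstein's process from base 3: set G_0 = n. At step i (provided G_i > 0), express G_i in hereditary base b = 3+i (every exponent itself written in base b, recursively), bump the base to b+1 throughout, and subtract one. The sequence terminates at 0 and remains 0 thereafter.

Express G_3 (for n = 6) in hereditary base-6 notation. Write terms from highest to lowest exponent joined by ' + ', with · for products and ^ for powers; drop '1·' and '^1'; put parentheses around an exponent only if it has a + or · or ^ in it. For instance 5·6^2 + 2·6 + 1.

6 + 1

step 0: 6 = 2·3; sub 4 for 3: 2·4; = 8; G_1 = 8−1 = 7
step 1: 7 = 4 + 3; sub 5 for 4: 5 + 3; = 8; G_2 = 8−1 = 7
step 2: 7 = 5 + 2; sub 6 for 5: 6 + 2; = 8; G_3 = 8−1 = 7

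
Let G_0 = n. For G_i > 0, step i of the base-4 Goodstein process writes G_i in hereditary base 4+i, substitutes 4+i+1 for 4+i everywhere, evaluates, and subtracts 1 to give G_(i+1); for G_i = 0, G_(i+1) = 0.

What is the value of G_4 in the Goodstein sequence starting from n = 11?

15

(0) 11|_4 = 2·4 + 3 ↦ 2·5 + 3|_5 = 13 ⇒ 12
(1) 12|_5 = 2·5 + 2 ↦ 2·6 + 2|_6 = 14 ⇒ 13
(2) 13|_6 = 2·6 + 1 ↦ 2·7 + 1|_7 = 15 ⇒ 14
(3) 14|_7 = 2·7 ↦ 2·8|_8 = 16 ⇒ 15
(4) 15|_8 = 8 + 7 ↦ 9 + 7|_9 = 16 ⇒ 15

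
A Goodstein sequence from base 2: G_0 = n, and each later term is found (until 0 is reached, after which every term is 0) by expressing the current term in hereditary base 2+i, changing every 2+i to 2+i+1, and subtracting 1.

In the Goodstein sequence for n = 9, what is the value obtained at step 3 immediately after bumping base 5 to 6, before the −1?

140744

i=0: 9 = 2^(2 + 1) + 1 (b=2); 2→3: 3^(3 + 1) + 1 = 82; 82−1 = 81
i=1: 81 = 3^(3 + 1) (b=3); 3→4: 4^(4 + 1) = 1024; 1024−1 = 1023
i=2: 1023 = 3·4^4 + 3·4^3 + 3·4^2 + 3·4 + 3 (b=4); 4→5: 3·5^5 + 3·5^3 + 3·5^2 + 3·5 + 3 = 9843; 9843−1 = 9842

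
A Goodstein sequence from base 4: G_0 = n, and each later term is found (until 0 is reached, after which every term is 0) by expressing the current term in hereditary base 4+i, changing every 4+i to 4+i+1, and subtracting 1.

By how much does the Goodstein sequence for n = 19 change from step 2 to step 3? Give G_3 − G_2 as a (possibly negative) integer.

(0) 19|_4 = 4^2 + 3 ↦ 5^2 + 3|_5 = 28 ⇒ 27
(1) 27|_5 = 5^2 + 2 ↦ 6^2 + 2|_6 = 38 ⇒ 37
(2) 37|_6 = 6^2 + 1 ↦ 7^2 + 1|_7 = 50 ⇒ 49

12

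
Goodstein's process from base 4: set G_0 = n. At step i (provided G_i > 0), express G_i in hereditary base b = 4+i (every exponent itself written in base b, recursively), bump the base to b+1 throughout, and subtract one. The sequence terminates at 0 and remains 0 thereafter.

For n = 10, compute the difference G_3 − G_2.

1

10 —HB4→ 2·4 + 2 —bump→ 2·5 + 2 = 12 —(−1)→ 11
11 —HB5→ 2·5 + 1 —bump→ 2·6 + 1 = 13 —(−1)→ 12
12 —HB6→ 2·6 —bump→ 2·7 = 14 —(−1)→ 13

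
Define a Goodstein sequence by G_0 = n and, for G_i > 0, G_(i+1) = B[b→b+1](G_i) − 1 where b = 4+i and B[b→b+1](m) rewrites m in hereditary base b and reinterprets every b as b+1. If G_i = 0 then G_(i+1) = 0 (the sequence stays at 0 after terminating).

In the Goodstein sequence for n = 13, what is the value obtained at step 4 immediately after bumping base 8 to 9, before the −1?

21

G_0=13  [base 4] 3·4 + 1  →[4↦5]→  3·5 + 1 = 16  −1 ⇒ G_1=15
G_1=15  [base 5] 3·5  →[5↦6]→  3·6 = 18  −1 ⇒ G_2=17
G_2=17  [base 6] 2·6 + 5  →[6↦7]→  2·7 + 5 = 19  −1 ⇒ G_3=18
G_3=18  [base 7] 2·7 + 4  →[7↦8]→  2·8 + 4 = 20  −1 ⇒ G_4=19
G_4=19  [base 8] 2·8 + 3  →[8↦9]→  2·9 + 3 = 21  −1 ⇒ G_5=20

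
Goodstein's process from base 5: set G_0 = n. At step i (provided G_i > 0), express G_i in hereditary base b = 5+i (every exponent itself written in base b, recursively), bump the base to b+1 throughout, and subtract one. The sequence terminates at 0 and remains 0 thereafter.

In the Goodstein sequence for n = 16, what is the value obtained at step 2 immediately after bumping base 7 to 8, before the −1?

G_0 = 16. HB_5(16) = 3·5 + 1. Bump = 19. G_1 = 18.
G_1 = 18. HB_6(18) = 3·6. Bump = 21. G_2 = 20.

22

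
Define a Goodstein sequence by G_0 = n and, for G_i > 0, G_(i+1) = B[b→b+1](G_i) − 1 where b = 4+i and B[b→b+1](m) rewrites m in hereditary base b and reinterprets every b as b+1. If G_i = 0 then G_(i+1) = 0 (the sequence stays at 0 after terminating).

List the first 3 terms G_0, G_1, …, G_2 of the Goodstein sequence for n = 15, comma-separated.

15, 17, 19

(0) 15|_4 = 3·4 + 3 ↦ 3·5 + 3|_5 = 18 ⇒ 17
(1) 17|_5 = 3·5 + 2 ↦ 3·6 + 2|_6 = 20 ⇒ 19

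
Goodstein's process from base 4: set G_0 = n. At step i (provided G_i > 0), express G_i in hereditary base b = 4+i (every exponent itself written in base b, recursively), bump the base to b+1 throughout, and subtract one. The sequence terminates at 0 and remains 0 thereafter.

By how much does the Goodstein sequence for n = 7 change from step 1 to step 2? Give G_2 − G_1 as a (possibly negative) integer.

0

7 —HB4→ 4 + 3 —bump→ 5 + 3 = 8 —(−1)→ 7
7 —HB5→ 5 + 2 —bump→ 6 + 2 = 8 —(−1)→ 7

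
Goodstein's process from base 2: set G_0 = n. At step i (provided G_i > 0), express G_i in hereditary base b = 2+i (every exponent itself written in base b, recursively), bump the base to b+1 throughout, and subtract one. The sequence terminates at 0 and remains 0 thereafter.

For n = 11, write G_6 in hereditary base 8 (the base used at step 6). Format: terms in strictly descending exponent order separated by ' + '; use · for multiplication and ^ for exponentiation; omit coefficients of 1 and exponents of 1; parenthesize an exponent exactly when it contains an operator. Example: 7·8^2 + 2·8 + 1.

7·8^8 + 7·8^7 + 7·8^6 + 7·8^5 + 7·8^4 + 7·8^3 + 7·8^2 + 7·8 + 7

base 2: 11 = 2^(2 + 1) + 2 + 1; at 3: 3^(3 + 1) + 3 + 1 = 85; next = 84
base 3: 84 = 3^(3 + 1) + 3; at 4: 4^(4 + 1) + 4 = 1028; next = 1027
base 4: 1027 = 4^(4 + 1) + 3; at 5: 5^(5 + 1) + 3 = 15628; next = 15627
base 5: 15627 = 5^(5 + 1) + 2; at 6: 6^(6 + 1) + 2 = 279938; next = 279937
base 6: 279937 = 6^(6 + 1) + 1; at 7: 7^(7 + 1) + 1 = 5764802; next = 5764801
base 7: 5764801 = 7^(7 + 1); at 8: 8^(8 + 1) = 134217728; next = 134217727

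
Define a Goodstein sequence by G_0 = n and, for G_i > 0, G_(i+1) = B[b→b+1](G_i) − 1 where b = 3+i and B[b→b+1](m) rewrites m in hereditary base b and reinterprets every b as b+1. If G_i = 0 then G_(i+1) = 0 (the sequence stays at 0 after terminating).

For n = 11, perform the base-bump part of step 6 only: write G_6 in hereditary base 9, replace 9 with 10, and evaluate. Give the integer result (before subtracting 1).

11 —HB3→ 3^2 + 2 —bump→ 4^2 + 2 = 18 —(−1)→ 17
17 —HB4→ 4^2 + 1 —bump→ 5^2 + 1 = 26 —(−1)→ 25
25 —HB5→ 5^2 —bump→ 6^2 = 36 —(−1)→ 35
35 —HB6→ 5·6 + 5 —bump→ 5·7 + 5 = 40 —(−1)→ 39
39 —HB7→ 5·7 + 4 —bump→ 5·8 + 4 = 44 —(−1)→ 43
43 —HB8→ 5·8 + 3 —bump→ 5·9 + 3 = 48 —(−1)→ 47
47 —HB9→ 5·9 + 2 —bump→ 5·10 + 2 = 52 —(−1)→ 51

52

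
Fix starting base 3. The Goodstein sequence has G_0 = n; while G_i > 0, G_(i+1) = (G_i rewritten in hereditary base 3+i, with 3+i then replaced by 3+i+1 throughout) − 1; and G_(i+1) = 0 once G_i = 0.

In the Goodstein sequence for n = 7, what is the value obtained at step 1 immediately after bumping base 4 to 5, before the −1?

7 —HB3→ 2·3 + 1 —bump→ 2·4 + 1 = 9 —(−1)→ 8
8 —HB4→ 2·4 —bump→ 2·5 = 10 —(−1)→ 9

10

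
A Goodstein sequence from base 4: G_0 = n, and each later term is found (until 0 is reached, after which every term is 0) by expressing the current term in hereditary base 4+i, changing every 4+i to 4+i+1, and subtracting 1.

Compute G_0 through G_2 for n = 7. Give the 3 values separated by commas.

(0) 7|_4 = 4 + 3 ↦ 5 + 3|_5 = 8 ⇒ 7
(1) 7|_5 = 5 + 2 ↦ 6 + 2|_6 = 8 ⇒ 7

7, 7, 7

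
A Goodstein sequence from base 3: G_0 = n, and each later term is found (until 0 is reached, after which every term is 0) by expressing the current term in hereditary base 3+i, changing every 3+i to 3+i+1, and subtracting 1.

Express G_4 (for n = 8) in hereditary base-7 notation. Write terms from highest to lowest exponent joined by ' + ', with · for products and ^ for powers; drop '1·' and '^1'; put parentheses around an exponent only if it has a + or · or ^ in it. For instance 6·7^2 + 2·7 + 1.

7 + 4

base 3: 8 = 2·3 + 2; at 4: 2·4 + 2 = 10; next = 9
base 4: 9 = 2·4 + 1; at 5: 2·5 + 1 = 11; next = 10
base 5: 10 = 2·5; at 6: 2·6 = 12; next = 11
base 6: 11 = 6 + 5; at 7: 7 + 5 = 12; next = 11
base 7: 11 = 7 + 4; at 8: 8 + 4 = 12; next = 11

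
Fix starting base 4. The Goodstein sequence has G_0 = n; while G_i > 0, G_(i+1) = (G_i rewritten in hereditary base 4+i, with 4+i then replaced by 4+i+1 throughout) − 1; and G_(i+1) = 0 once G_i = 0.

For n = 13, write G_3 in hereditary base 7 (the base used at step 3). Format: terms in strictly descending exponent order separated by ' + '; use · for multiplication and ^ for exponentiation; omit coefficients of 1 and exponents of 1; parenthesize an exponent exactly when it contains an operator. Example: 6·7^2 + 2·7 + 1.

2·7 + 4

G_0=13  [base 4] 3·4 + 1  →[4↦5]→  3·5 + 1 = 16  −1 ⇒ G_1=15
G_1=15  [base 5] 3·5  →[5↦6]→  3·6 = 18  −1 ⇒ G_2=17
G_2=17  [base 6] 2·6 + 5  →[6↦7]→  2·7 + 5 = 19  −1 ⇒ G_3=18
G_3=18  [base 7] 2·7 + 4  →[7↦8]→  2·8 + 4 = 20  −1 ⇒ G_4=19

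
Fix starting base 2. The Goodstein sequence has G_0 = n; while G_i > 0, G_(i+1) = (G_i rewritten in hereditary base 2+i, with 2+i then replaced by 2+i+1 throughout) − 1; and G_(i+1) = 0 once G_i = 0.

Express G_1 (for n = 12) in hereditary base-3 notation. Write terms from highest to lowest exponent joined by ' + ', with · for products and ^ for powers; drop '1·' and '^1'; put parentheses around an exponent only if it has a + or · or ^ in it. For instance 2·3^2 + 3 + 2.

3^(3 + 1) + 2·3^2 + 2·3 + 2

i=0: 12 = 2^(2 + 1) + 2^2 (b=2); 2→3: 3^(3 + 1) + 3^3 = 108; 108−1 = 107
i=1: 107 = 3^(3 + 1) + 2·3^2 + 2·3 + 2 (b=3); 3→4: 4^(4 + 1) + 2·4^2 + 2·4 + 2 = 1066; 1066−1 = 1065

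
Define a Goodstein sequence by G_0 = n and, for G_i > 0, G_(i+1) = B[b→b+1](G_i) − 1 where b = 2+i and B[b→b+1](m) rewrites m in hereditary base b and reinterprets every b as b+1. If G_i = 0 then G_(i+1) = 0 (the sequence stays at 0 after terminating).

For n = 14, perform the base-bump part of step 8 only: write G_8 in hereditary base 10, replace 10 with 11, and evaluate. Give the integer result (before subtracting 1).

[0] 14 ≡ 2^(2 + 1) + 2^2 + 2 (base 2). Lift 3: 111. −1: 110.
[1] 110 ≡ 3^(3 + 1) + 3^3 + 2 (base 3). Lift 4: 1282. −1: 1281.
[2] 1281 ≡ 4^(4 + 1) + 4^4 + 1 (base 4). Lift 5: 18751. −1: 18750.
[3] 18750 ≡ 5^(5 + 1) + 5^5 (base 5). Lift 6: 326592. −1: 326591.
[4] 326591 ≡ 6^(6 + 1) + 5·6^5 + 5·6^4 + 5·6^3 + 5·6^2 + 5·6 + 5 (base 6). Lift 7: 5862841. −1: 5862840.
[5] 5862840 ≡ 7^(7 + 1) + 5·7^5 + 5·7^4 + 5·7^3 + 5·7^2 + 5·7 + 4 (base 7). Lift 8: 134404972. −1: 134404971.
[6] 134404971 ≡ 8^(8 + 1) + 5·8^5 + 5·8^4 + 5·8^3 + 5·8^2 + 5·8 + 3 (base 8). Lift 9: 3487116549. −1: 3487116548.
[7] 3487116548 ≡ 9^(9 + 1) + 5·9^5 + 5·9^4 + 5·9^3 + 5·9^2 + 5·9 + 2 (base 9). Lift 10: 100000555552. −1: 100000555551.

3138429262497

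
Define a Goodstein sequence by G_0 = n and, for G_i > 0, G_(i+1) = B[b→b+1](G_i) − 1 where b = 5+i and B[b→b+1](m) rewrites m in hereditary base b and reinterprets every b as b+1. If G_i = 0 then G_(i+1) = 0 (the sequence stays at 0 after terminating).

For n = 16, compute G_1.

18

base 5: 16 = 3·5 + 1; at 6: 3·6 + 1 = 19; next = 18
base 6: 18 = 3·6; at 7: 3·7 = 21; next = 20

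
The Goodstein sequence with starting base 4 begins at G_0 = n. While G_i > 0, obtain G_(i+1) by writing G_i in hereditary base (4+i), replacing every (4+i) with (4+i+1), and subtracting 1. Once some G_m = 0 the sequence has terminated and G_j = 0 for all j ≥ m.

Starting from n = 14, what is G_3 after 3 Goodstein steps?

20

i=0: 14 = 3·4 + 2 (b=4); 4→5: 3·5 + 2 = 17; 17−1 = 16
i=1: 16 = 3·5 + 1 (b=5); 5→6: 3·6 + 1 = 19; 19−1 = 18
i=2: 18 = 3·6 (b=6); 6→7: 3·7 = 21; 21−1 = 20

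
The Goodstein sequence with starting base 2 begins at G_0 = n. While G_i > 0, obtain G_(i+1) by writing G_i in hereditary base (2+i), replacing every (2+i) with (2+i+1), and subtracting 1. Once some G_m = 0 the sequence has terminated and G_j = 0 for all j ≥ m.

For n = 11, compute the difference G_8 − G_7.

11 —HB2→ 2^(2 + 1) + 2 + 1 —bump→ 3^(3 + 1) + 3 + 1 = 85 —(−1)→ 84
84 —HB3→ 3^(3 + 1) + 3 —bump→ 4^(4 + 1) + 4 = 1028 —(−1)→ 1027
1027 —HB4→ 4^(4 + 1) + 3 —bump→ 5^(5 + 1) + 3 = 15628 —(−1)→ 15627
15627 —HB5→ 5^(5 + 1) + 2 —bump→ 6^(6 + 1) + 2 = 279938 —(−1)→ 279937
279937 —HB6→ 6^(6 + 1) + 1 —bump→ 7^(7 + 1) + 1 = 5764802 —(−1)→ 5764801
5764801 —HB7→ 7^(7 + 1) —bump→ 8^(8 + 1) = 134217728 —(−1)→ 134217727
134217727 —HB8→ 7·8^8 + 7·8^7 + 7·8^6 + 7·8^5 + 7·8^4 + 7·8^3 + 7·8^2 + 7·8 + 7 —bump→ 7·9^9 + 7·9^7 + 7·9^6 + 7·9^5 + 7·9^4 + 7·9^3 + 7·9^2 + 7·9 + 7 = 2749609303 —(−1)→ 2749609302
2749609302 —HB9→ 7·9^9 + 7·9^7 + 7·9^6 + 7·9^5 + 7·9^4 + 7·9^3 + 7·9^2 + 7·9 + 6 —bump→ 7·10^10 + 7·10^7 + 7·10^6 + 7·10^5 + 7·10^4 + 7·10^3 + 7·10^2 + 7·10 + 6 = 70077777776 —(−1)→ 70077777775

67328168473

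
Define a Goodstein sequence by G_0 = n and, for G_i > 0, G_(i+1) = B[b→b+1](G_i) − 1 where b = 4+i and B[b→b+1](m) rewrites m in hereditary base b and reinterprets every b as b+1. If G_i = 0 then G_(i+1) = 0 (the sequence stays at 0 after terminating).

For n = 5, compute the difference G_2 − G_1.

0

5 —HB4→ 4 + 1 —bump→ 5 + 1 = 6 —(−1)→ 5
5 —HB5→ 5 —bump→ 6 = 6 —(−1)→ 5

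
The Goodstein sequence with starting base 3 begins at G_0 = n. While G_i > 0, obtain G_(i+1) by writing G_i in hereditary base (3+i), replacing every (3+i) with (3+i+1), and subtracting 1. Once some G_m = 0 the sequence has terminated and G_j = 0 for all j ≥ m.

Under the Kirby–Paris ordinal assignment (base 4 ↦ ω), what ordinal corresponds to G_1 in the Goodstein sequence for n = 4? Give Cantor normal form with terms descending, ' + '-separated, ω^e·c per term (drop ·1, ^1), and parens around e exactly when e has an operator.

ω

step 0: 4 = 3 + 1; sub 4 for 3: 4 + 1; = 5; G_1 = 5−1 = 4
step 1: 4 = 4; sub 5 for 4: 5; = 5; G_2 = 5−1 = 4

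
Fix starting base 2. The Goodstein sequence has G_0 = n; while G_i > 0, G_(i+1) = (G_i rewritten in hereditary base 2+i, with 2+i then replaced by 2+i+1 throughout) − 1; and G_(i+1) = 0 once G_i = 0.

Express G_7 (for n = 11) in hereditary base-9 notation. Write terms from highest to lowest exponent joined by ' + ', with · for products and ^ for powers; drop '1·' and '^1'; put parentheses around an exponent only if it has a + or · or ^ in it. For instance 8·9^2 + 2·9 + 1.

(0) 11|_2 = 2^(2 + 1) + 2 + 1 ↦ 3^(3 + 1) + 3 + 1|_3 = 85 ⇒ 84
(1) 84|_3 = 3^(3 + 1) + 3 ↦ 4^(4 + 1) + 4|_4 = 1028 ⇒ 1027
(2) 1027|_4 = 4^(4 + 1) + 3 ↦ 5^(5 + 1) + 3|_5 = 15628 ⇒ 15627
(3) 15627|_5 = 5^(5 + 1) + 2 ↦ 6^(6 + 1) + 2|_6 = 279938 ⇒ 279937
(4) 279937|_6 = 6^(6 + 1) + 1 ↦ 7^(7 + 1) + 1|_7 = 5764802 ⇒ 5764801
(5) 5764801|_7 = 7^(7 + 1) ↦ 8^(8 + 1)|_8 = 134217728 ⇒ 134217727
(6) 134217727|_8 = 7·8^8 + 7·8^7 + 7·8^6 + 7·8^5 + 7·8^4 + 7·8^3 + 7·8^2 + 7·8 + 7 ↦ 7·9^9 + 7·9^7 + 7·9^6 + 7·9^5 + 7·9^4 + 7·9^3 + 7·9^2 + 7·9 + 7|_9 = 2749609303 ⇒ 2749609302

7·9^9 + 7·9^7 + 7·9^6 + 7·9^5 + 7·9^4 + 7·9^3 + 7·9^2 + 7·9 + 6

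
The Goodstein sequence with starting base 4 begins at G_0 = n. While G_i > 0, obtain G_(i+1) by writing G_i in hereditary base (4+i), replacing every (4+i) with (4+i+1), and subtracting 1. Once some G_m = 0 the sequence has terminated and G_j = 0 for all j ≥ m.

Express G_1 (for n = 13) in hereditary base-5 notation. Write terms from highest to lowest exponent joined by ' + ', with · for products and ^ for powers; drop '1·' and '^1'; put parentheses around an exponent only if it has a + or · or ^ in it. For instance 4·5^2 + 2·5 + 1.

13 —HB4→ 3·4 + 1 —bump→ 3·5 + 1 = 16 —(−1)→ 15
15 —HB5→ 3·5 —bump→ 3·6 = 18 —(−1)→ 17

3·5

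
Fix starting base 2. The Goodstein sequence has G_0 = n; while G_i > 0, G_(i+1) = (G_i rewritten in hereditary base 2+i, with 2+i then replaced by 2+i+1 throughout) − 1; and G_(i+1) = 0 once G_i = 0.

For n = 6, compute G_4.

base 2: 6 = 2^2 + 2; at 3: 3^3 + 3 = 30; next = 29
base 3: 29 = 3^3 + 2; at 4: 4^4 + 2 = 258; next = 257
base 4: 257 = 4^4 + 1; at 5: 5^5 + 1 = 3126; next = 3125
base 5: 3125 = 5^5; at 6: 6^6 = 46656; next = 46655
base 6: 46655 = 5·6^5 + 5·6^4 + 5·6^3 + 5·6^2 + 5·6 + 5; at 7: 5·7^5 + 5·7^4 + 5·7^3 + 5·7^2 + 5·7 + 5 = 98040; next = 98039

46655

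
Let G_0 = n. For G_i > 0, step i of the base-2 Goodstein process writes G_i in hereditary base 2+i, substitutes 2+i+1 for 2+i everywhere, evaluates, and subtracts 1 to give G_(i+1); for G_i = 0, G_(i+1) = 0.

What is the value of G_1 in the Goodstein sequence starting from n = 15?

111

i=0: 15 = 2^(2 + 1) + 2^2 + 2 + 1 (b=2); 2→3: 3^(3 + 1) + 3^3 + 3 + 1 = 112; 112−1 = 111
i=1: 111 = 3^(3 + 1) + 3^3 + 3 (b=3); 3→4: 4^(4 + 1) + 4^4 + 4 = 1284; 1284−1 = 1283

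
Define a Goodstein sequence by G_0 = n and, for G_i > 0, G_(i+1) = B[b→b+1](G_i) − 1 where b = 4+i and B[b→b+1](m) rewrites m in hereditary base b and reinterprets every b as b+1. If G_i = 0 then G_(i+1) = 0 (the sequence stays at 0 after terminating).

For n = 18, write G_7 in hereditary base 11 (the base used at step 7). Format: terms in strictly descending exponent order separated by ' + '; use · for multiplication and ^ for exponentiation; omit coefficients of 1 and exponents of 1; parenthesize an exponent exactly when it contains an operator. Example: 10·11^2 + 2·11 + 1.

6·11 + 2

(0) 18|_4 = 4^2 + 2 ↦ 5^2 + 2|_5 = 27 ⇒ 26
(1) 26|_5 = 5^2 + 1 ↦ 6^2 + 1|_6 = 37 ⇒ 36
(2) 36|_6 = 6^2 ↦ 7^2|_7 = 49 ⇒ 48
(3) 48|_7 = 6·7 + 6 ↦ 6·8 + 6|_8 = 54 ⇒ 53
(4) 53|_8 = 6·8 + 5 ↦ 6·9 + 5|_9 = 59 ⇒ 58
(5) 58|_9 = 6·9 + 4 ↦ 6·10 + 4|_10 = 64 ⇒ 63
(6) 63|_10 = 6·10 + 3 ↦ 6·11 + 3|_11 = 69 ⇒ 68
(7) 68|_11 = 6·11 + 2 ↦ 6·12 + 2|_12 = 74 ⇒ 73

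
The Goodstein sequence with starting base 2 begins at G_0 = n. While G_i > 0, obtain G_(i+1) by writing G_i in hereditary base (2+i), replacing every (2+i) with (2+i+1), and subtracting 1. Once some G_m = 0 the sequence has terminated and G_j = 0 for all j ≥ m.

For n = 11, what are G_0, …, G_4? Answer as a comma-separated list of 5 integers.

11, 84, 1027, 15627, 279937

i=0: 11 = 2^(2 + 1) + 2 + 1 (b=2); 2→3: 3^(3 + 1) + 3 + 1 = 85; 85−1 = 84
i=1: 84 = 3^(3 + 1) + 3 (b=3); 3→4: 4^(4 + 1) + 4 = 1028; 1028−1 = 1027
i=2: 1027 = 4^(4 + 1) + 3 (b=4); 4→5: 5^(5 + 1) + 3 = 15628; 15628−1 = 15627
i=3: 15627 = 5^(5 + 1) + 2 (b=5); 5→6: 6^(6 + 1) + 2 = 279938; 279938−1 = 279937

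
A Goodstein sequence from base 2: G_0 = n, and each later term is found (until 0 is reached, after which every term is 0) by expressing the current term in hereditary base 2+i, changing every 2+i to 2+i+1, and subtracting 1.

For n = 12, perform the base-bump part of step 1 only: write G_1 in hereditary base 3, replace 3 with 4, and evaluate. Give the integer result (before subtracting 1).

1066

G_0 = 12. HB_2(12) = 2^(2 + 1) + 2^2. Bump = 108. G_1 = 107.
G_1 = 107. HB_3(107) = 3^(3 + 1) + 2·3^2 + 2·3 + 2. Bump = 1066. G_2 = 1065.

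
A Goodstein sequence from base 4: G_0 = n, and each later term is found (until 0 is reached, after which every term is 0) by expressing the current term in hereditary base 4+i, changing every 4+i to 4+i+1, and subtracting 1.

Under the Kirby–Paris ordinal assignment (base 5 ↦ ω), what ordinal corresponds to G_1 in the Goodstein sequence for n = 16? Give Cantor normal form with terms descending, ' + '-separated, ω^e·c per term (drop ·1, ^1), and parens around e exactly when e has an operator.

ω·4 + 4

16 —HB4→ 4^2 —bump→ 5^2 = 25 —(−1)→ 24
24 —HB5→ 4·5 + 4 —bump→ 4·6 + 4 = 28 —(−1)→ 27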